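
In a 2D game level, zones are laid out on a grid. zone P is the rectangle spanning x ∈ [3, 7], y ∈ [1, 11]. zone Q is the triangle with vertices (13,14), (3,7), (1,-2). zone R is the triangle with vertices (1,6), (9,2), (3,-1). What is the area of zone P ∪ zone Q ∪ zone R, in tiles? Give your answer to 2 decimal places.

66.42

By inclusion–exclusion:
Individual areas: |zone P| = 40, |zone Q| = 38, |zone R| = 24.
|zone P∩zone Q| = 20.225.
|zone P∩zone R| = 12.
|zone Q∩zone R| = 8.4339.
|zone P∩zone Q∩zone R| = 5.0795.
|zone P ∪ zone Q ∪ zone R| = 102 − 40.6589 + 5.0795 = 66.42.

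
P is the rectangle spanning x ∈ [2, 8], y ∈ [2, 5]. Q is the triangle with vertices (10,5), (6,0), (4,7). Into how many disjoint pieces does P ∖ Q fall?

P ∖ Q splits into 2 disjoint pieces (area 0.1, area 9).

2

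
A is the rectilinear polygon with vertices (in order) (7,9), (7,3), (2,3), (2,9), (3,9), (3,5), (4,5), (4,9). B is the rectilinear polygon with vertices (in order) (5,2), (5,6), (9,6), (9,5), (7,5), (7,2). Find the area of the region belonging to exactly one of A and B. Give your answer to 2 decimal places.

|A| = 26, |B| = 10, |A∩B| = 6.
|A △ B| = |A| + |B| − 2·|A∩B| = 26 + 10 − 12 = 24.00.

24.00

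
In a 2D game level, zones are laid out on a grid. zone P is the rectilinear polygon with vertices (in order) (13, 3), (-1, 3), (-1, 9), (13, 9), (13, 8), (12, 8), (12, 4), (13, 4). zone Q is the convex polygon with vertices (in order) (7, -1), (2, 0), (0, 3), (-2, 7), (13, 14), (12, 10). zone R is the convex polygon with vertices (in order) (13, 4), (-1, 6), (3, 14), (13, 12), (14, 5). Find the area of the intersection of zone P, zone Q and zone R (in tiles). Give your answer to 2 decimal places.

40.76

The intersection is the polygon with vertices (2.286,9), (11.546,9), (9.5,4.5), (-1,6), (-0.043,7.913).
By the shoelace formula its area is 40.76.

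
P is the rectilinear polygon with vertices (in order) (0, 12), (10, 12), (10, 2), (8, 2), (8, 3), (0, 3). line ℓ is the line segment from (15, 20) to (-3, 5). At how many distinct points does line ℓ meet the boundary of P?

The segment meets the boundary at (0,7.5), (5.4,12).

2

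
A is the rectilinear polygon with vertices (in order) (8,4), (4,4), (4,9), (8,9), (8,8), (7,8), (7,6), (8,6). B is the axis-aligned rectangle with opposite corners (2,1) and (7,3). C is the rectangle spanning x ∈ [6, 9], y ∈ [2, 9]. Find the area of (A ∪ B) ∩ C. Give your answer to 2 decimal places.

9.00

|A ∪ B| = 28.
|(A ∪ B) ∩ C| = 9.00.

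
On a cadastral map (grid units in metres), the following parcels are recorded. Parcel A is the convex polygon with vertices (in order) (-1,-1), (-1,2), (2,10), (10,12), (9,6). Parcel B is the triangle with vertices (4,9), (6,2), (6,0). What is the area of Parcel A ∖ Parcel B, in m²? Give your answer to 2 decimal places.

71.03

|Parcel A| = 72, |Parcel A∩Parcel B| = 0.9673.
|Parcel A ∖ Parcel B| = |Parcel A| − |Parcel A∩Parcel B| = 72 − 0.9673 = 71.03.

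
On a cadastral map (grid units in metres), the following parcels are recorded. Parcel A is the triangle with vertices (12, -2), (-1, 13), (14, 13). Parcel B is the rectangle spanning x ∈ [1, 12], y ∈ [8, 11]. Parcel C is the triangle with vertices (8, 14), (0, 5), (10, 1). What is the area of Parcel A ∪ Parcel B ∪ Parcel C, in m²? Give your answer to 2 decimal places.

136.84

By inclusion–exclusion:
Individual areas: |Parcel A| = 112.5, |Parcel B| = 33, |Parcel C| = 61.
|Parcel A∩Parcel B| = 29.859.
|Parcel A∩Parcel C| = 39.6752.
|Parcel B∩Parcel C| = 14.0769.
|Parcel A∩Parcel B∩Parcel C| = 13.9503.
|Parcel A ∪ Parcel B ∪ Parcel C| = 206.5 − 83.6111 + 13.9503 = 136.84.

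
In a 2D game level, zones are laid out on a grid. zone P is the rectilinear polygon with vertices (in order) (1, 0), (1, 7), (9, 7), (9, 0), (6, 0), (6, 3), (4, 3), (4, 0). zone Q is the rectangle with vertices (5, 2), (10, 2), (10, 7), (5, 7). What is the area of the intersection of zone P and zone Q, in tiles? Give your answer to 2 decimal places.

The intersection is the polygon with vertices (9,7), (9,2), (6,2), (6,3), (5,3), (5,7).
By the shoelace formula its area is 19.00.

19.00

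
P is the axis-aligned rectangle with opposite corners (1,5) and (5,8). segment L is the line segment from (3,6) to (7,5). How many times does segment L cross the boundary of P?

The segment meets the boundary at (5,5.5).

1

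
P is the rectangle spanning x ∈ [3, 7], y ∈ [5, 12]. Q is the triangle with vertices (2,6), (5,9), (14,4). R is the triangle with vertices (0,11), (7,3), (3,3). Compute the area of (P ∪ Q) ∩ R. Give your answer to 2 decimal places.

3.48

The region (P ∪ Q) ∩ R is the polygon with vertices (3,5), (3,5.833), (2,6), (3,7), (3,7.571), (5.25,5).
By the shoelace formula its area is 3.48.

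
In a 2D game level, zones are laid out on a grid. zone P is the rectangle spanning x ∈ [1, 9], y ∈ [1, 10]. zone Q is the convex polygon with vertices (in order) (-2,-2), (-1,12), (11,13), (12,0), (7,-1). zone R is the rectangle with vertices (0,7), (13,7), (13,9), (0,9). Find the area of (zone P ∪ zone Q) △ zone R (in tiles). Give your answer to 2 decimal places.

|zone P ∪ zone Q| = 177.5.
|(zone P ∪ zone Q) ∩ zone R| = 22.7692.
|(zone P ∪ zone Q) △ zone R| = 177.5 + 26 − 45.5385 = 157.96.

157.96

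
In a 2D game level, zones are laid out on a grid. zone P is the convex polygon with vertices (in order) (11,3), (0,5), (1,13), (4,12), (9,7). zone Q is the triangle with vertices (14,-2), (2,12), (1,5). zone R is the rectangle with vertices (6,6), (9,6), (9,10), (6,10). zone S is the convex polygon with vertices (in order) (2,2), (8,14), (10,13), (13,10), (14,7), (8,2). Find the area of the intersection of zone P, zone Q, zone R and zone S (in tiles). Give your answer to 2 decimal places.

0.76

The intersection is the polygon with vertices (6,6), (6,7.333), (7.143,6).
By the shoelace formula its area is 0.76.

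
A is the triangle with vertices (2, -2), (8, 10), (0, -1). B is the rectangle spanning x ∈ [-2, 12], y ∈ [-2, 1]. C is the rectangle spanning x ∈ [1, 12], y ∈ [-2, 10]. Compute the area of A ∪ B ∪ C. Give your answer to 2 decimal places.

141.00

By inclusion–exclusion:
Individual areas: |A| = 15, |B| = 42, |C| = 132.
|A∩B| = 5.7955.
|A∩C| = 14.0625.
|B∩C|: x∈[1,12], y∈[-2,1] → 11·3 = 33.
|A∩B∩C| = 4.858.
|A ∪ B ∪ C| = 189 − 52.858 + 4.858 = 141.00.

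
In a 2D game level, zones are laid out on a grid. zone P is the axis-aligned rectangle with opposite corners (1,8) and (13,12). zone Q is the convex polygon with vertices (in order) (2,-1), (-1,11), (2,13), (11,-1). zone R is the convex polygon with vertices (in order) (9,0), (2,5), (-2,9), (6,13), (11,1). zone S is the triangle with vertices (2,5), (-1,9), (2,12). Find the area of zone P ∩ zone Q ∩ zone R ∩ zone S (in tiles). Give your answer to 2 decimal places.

2.75

The intersection is the polygon with vertices (2,11), (2,8), (1,8), (1,10.5).
By the shoelace formula its area is 2.75.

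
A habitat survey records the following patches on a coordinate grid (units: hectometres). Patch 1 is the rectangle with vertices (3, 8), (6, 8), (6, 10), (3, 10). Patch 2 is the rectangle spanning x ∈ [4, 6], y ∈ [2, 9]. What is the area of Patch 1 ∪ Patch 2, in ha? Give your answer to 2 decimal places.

By inclusion–exclusion:
Individual areas: |Patch 1| = 6, |Patch 2| = 14.
|Patch 1∩Patch 2|: x∈[4,6], y∈[8,9] → 2·1 = 2.
|Patch 1 ∪ Patch 2| = 20 − 2 = 18.00.

18.00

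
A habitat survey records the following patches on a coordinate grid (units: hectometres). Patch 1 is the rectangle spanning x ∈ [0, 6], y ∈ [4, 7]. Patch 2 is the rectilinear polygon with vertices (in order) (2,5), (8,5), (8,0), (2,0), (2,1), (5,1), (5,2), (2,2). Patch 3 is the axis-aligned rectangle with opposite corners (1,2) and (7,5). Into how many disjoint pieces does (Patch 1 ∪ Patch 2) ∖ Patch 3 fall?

2

(Patch 1 ∪ Patch 2) ∖ Patch 3 splits into 2 disjoint pieces (area 13, area 12).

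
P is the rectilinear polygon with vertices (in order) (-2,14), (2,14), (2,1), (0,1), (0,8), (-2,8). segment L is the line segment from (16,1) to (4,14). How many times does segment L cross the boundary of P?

The segment lies entirely outside P and never meets its boundary.

0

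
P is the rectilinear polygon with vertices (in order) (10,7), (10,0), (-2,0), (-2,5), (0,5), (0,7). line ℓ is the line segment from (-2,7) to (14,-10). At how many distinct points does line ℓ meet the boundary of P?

2

The segment meets the boundary at (4.588,0), (-0.118,5).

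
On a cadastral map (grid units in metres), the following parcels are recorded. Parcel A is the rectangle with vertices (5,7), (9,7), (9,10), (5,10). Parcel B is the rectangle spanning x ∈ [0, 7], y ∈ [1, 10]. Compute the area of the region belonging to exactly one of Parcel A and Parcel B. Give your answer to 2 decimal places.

63.00

|Parcel A∩Parcel B|: x∈[5,7], y∈[7,10] → 2·3 = 6.
|Parcel A △ Parcel B| = |Parcel A| + |Parcel B| − 2·|Parcel A∩Parcel B| = 12 + 63 − 12 = 63.00.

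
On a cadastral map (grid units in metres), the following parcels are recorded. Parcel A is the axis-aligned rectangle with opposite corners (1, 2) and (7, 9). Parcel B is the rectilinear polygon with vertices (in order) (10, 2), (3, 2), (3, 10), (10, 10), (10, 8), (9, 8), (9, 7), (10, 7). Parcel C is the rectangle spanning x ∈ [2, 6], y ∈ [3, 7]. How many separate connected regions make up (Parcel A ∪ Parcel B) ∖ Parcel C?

(Parcel A ∪ Parcel B) ∖ Parcel C is a single connected region.

1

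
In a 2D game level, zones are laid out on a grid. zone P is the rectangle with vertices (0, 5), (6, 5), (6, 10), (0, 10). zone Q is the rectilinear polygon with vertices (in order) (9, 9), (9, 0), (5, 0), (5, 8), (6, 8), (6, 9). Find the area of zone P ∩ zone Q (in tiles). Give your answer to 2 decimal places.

3.00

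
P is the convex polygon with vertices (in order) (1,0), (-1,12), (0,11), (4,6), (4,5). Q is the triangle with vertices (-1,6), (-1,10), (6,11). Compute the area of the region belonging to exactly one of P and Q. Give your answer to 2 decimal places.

28.46

|P| = 26, |Q| = 14, |P∩Q| = 5.7706.
|P △ Q| = |P| + |Q| − 2·|P∩Q| = 26 + 14 − 11.5412 = 28.46.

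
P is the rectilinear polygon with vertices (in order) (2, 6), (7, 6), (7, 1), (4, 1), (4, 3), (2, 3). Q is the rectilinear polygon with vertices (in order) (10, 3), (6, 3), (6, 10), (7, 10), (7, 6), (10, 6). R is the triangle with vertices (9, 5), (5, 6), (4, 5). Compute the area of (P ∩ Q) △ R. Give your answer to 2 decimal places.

|P ∩ Q| = 3.
|(P ∩ Q) ∩ R| = 0.625.
|(P ∩ Q) △ R| = 3 + 2.5 − 1.25 = 4.25.

4.25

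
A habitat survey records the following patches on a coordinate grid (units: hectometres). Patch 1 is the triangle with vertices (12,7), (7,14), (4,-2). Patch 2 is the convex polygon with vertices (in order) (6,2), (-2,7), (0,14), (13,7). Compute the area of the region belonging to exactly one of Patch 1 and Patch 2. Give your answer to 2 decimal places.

75.24

|Patch 1| = 50.5, |Patch 2| = 90, |Patch 1∩Patch 2| = 32.6297.
|Patch 1 △ Patch 2| = |Patch 1| + |Patch 2| − 2·|Patch 1∩Patch 2| = 50.5 + 90 − 65.2594 = 75.24.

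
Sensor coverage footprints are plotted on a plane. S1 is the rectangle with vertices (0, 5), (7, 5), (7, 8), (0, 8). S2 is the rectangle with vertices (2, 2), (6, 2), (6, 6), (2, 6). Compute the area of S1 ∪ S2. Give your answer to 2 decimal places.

By inclusion–exclusion:
Individual areas: |S1| = 21, |S2| = 16.
|S1∩S2|: x∈[2,6], y∈[5,6] → 4·1 = 4.
|S1 ∪ S2| = 37 − 4 = 33.00.

33.00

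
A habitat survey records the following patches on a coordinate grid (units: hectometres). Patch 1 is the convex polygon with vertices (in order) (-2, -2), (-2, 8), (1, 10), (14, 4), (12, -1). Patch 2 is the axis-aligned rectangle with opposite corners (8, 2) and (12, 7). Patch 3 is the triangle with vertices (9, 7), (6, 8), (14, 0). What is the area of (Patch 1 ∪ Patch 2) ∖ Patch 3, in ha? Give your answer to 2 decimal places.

133.80

|Patch 1 ∪ Patch 2| = 140.6154.
|(Patch 1 ∪ Patch 2) ∩ Patch 3| = 6.815.
|(Patch 1 ∪ Patch 2) ∖ Patch 3| = 140.6154 − 6.815 = 133.80.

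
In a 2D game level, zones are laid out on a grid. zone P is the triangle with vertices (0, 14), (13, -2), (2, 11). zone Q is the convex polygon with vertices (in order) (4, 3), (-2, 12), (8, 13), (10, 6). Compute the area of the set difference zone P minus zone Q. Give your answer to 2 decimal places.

|zone P| = 3.5, |zone P∩zone Q| = 2.5363.
|zone P ∖ zone Q| = |zone P| − |zone P∩zone Q| = 3.5 − 2.5363 = 0.96.

0.96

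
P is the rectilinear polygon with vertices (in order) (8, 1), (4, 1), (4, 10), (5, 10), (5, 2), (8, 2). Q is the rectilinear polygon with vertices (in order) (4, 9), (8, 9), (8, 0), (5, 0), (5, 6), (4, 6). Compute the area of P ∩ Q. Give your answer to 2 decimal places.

6.00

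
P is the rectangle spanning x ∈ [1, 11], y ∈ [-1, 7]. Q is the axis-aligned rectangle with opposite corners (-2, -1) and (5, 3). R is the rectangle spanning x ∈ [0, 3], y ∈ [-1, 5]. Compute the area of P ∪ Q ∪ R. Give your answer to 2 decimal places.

94.00

By inclusion–exclusion:
Individual areas: |P| = 80, |Q| = 28, |R| = 18.
|P∩Q|: x∈[1,5], y∈[-1,3] → 4·4 = 16.
|P∩R|: x∈[1,3], y∈[-1,5] → 2·6 = 12.
|Q∩R|: x∈[0,3], y∈[-1,3] → 3·4 = 12.
|P∩Q∩R| = 8.
|P ∪ Q ∪ R| = 126 − 40 + 8 = 94.00.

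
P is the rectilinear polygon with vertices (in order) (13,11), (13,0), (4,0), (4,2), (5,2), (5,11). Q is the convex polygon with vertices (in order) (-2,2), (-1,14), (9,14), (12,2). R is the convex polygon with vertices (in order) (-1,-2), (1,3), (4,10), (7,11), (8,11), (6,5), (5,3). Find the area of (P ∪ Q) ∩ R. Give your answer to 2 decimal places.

The region (P ∪ Q) ∩ R is the polygon with vertices (0.6,2), (1,3), (4,10), (7,11), (8,11), (6,5), (5,3), (3.8,2).
By the shoelace formula its area is 33.60.

33.60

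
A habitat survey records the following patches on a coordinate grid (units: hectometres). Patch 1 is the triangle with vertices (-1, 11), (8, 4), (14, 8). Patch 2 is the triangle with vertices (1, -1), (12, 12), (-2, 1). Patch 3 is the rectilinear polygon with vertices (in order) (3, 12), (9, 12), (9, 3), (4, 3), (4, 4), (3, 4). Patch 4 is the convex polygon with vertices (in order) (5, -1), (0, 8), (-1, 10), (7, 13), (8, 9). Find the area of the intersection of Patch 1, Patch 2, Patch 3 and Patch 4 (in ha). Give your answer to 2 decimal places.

The intersection is the polygon with vertices (6.33,5.299), (4.893,6.416), (7.944,8.813), (7.197,6.324).
By the shoelace formula its area is 4.12.

4.12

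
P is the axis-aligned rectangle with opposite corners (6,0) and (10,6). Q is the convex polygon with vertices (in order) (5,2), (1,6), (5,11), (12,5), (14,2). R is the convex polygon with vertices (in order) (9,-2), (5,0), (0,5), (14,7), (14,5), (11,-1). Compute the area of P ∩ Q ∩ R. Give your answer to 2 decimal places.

The intersection is the polygon with vertices (10,6), (10,2), (6,2), (6,5.857), (7,6).
By the shoelace formula its area is 15.93.

15.93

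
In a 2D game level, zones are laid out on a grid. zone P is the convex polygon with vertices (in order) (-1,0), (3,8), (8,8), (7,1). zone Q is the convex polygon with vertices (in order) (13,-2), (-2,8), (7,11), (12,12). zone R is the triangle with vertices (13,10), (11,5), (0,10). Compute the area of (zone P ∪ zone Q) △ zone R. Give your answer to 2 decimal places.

|zone P ∪ zone Q| = 126.3152.
|(zone P ∪ zone Q) ∩ zone R| = 30.1823.
|(zone P ∪ zone Q) △ zone R| = 126.3152 + 32.5 − 60.3646 = 98.45.

98.45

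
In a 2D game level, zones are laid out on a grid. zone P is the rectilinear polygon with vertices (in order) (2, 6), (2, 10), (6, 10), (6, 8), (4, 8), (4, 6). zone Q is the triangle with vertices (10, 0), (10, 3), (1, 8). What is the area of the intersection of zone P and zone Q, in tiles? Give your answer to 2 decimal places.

1.08

The intersection is the polygon with vertices (2,7.444), (4,6.333), (4,6), (3.25,6), (2,7.111).
By the shoelace formula its area is 1.08.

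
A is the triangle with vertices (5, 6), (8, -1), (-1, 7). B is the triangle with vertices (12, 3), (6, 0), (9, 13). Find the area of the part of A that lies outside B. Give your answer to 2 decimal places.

|A| = 19.5, |A∩B| = 1.2044.
|A ∖ B| = |A| − |A∩B| = 19.5 − 1.2044 = 18.30.

18.30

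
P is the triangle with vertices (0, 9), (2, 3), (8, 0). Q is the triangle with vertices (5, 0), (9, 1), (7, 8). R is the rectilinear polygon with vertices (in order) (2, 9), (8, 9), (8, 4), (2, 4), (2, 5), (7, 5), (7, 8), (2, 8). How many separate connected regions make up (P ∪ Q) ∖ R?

(P ∪ Q) ∖ R splits into 2 disjoint pieces (area 21.9692, area 1.125).

2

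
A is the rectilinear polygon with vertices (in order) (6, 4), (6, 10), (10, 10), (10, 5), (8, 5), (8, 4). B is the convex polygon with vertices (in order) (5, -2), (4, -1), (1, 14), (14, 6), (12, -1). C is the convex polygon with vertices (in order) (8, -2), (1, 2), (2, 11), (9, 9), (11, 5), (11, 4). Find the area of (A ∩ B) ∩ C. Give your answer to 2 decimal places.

The region (A ∩ B) ∩ C is the polygon with vertices (10,5), (8,5), (8,4), (6,4), (6,9.857), (9,9), (10,7).
By the shoelace formula its area is 18.29.

18.29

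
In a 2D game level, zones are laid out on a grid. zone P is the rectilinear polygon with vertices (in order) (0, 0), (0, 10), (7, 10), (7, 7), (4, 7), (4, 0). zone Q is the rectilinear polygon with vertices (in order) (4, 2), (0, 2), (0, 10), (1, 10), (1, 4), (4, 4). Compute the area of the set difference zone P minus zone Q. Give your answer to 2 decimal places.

35.00

|zone P| = 49, |zone P∩zone Q| = 14.
|zone P ∖ zone Q| = |zone P| − |zone P∩zone Q| = 49 − 14 = 35.00.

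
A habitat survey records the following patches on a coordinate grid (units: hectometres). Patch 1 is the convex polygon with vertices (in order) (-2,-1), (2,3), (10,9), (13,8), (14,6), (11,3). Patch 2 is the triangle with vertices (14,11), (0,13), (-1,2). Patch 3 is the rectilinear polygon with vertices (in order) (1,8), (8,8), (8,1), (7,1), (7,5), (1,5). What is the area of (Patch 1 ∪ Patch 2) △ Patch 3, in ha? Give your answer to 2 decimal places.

|Patch 1 ∪ Patch 2| = 135.381.
|(Patch 1 ∪ Patch 2) ∩ Patch 3| = 23.4103.
|(Patch 1 ∪ Patch 2) △ Patch 3| = 135.381 + 25 − 46.8205 = 113.56.

113.56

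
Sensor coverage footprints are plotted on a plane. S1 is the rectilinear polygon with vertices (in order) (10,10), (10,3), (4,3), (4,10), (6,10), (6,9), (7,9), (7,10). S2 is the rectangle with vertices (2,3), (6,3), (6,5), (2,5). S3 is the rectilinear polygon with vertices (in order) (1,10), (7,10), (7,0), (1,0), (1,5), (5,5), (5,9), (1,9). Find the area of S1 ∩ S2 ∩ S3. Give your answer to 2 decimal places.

4.00

The intersection is the polygon with vertices (4,5), (5,5), (6,5), (6,3), (4,3).
By the shoelace formula its area is 4.00.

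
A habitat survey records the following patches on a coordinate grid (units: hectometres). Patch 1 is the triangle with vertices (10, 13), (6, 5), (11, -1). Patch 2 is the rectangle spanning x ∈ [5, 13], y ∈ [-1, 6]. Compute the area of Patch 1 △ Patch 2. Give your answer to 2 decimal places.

52.00

|Patch 1| = 32, |Patch 2| = 56, |Patch 1∩Patch 2| = 18.
|Patch 1 △ Patch 2| = |Patch 1| + |Patch 2| − 2·|Patch 1∩Patch 2| = 32 + 56 − 36 = 52.00.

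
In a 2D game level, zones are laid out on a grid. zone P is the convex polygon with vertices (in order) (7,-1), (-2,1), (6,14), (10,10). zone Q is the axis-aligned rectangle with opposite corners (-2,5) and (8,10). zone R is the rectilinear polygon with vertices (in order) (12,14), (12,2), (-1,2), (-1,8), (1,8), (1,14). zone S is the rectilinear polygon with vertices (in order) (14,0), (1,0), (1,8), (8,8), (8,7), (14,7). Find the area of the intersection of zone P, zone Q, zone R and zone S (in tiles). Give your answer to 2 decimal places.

The intersection is the polygon with vertices (8,7), (8,5), (1,5), (1,5.875), (2.308,8), (8,8).
By the shoelace formula its area is 19.61.

19.61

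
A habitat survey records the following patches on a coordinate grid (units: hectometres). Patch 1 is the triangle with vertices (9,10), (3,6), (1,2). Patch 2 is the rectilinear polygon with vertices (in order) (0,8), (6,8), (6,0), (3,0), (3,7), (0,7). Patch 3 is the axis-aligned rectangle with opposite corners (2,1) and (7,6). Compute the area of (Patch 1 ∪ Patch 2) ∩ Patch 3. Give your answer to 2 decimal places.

The region (Patch 1 ∪ Patch 2) ∩ Patch 3 is the polygon with vertices (6,1), (3,1), (3,4), (2,3), (2,4), (3,6), (6,6).
By the shoelace formula its area is 16.50.

16.50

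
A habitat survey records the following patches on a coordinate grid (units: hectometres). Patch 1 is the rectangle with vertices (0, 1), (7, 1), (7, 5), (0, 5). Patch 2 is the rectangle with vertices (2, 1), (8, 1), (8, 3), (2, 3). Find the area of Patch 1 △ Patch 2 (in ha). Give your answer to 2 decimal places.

20.00

|Patch 1∩Patch 2|: x∈[2,7], y∈[1,3] → 5·2 = 10.
|Patch 1 △ Patch 2| = |Patch 1| + |Patch 2| − 2·|Patch 1∩Patch 2| = 28 + 12 − 20 = 20.00.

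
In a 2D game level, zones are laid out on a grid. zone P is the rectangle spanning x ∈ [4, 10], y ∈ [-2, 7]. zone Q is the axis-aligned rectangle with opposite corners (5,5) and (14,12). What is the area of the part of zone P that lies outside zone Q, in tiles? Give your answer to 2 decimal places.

|zone P∩zone Q|: x∈[5,10], y∈[5,7] → 5·2 = 10.
|zone P| = 54.
|zone P ∖ zone Q| = |zone P| − |zone P∩zone Q| = 54 − 10 = 44.00.

44.00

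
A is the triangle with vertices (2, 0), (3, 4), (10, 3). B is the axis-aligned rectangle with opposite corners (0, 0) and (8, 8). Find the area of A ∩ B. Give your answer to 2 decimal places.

The intersection is the polygon with vertices (3,4), (8,3.286), (8,2.25), (2,0).
By the shoelace formula its area is 13.46.

13.46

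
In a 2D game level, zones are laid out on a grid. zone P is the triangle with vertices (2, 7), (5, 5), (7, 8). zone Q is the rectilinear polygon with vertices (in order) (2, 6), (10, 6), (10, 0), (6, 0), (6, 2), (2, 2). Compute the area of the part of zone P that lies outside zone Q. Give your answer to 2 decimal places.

5.42

|zone P| = 6.5, |zone P∩zone Q| = 1.0833.
|zone P ∖ zone Q| = |zone P| − |zone P∩zone Q| = 6.5 − 1.0833 = 5.42.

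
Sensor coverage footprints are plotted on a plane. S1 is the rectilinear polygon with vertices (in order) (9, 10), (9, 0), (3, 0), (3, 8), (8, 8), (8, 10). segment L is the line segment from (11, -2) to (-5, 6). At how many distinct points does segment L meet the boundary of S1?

The segment meets the boundary at (3,2), (7,0).

2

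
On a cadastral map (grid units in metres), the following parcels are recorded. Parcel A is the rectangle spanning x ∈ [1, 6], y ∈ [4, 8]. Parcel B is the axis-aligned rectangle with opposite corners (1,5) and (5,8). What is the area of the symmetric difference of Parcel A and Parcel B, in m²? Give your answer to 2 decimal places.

|Parcel A∩Parcel B|: x∈[1,5], y∈[5,8] → 4·3 = 12.
|Parcel A △ Parcel B| = |Parcel A| + |Parcel B| − 2·|Parcel A∩Parcel B| = 20 + 12 − 24 = 8.00.

8.00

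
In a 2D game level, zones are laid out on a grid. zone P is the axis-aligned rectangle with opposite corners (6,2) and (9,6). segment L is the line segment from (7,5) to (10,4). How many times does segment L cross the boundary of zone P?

The segment meets the boundary at (9,4.333).

1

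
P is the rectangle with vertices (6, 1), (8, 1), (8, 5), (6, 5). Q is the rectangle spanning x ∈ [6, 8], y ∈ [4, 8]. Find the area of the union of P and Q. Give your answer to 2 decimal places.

14.00

By inclusion–exclusion:
Individual areas: |P| = 8, |Q| = 8.
|P∩Q|: x∈[6,8], y∈[4,5] → 2·1 = 2.
|P ∪ Q| = 16 − 2 = 14.00.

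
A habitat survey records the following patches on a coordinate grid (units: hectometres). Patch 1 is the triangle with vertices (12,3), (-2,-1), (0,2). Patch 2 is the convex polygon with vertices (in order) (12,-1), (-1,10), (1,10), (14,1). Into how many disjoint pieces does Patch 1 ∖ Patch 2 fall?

Patch 1 ∖ Patch 2 splits into 2 disjoint pieces (area 0.0505, area 15.4611).

2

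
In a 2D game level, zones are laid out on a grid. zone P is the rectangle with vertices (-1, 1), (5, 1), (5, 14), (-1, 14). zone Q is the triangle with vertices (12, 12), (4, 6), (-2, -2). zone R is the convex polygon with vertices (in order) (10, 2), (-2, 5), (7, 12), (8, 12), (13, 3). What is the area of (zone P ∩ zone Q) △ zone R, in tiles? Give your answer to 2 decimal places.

75.75

|zone P ∩ zone Q| = 6.75.
|(zone P ∩ zone Q) ∩ zone R| = 3.7487.
|(zone P ∩ zone Q) △ zone R| = 6.75 + 76.5 − 7.4974 = 75.75.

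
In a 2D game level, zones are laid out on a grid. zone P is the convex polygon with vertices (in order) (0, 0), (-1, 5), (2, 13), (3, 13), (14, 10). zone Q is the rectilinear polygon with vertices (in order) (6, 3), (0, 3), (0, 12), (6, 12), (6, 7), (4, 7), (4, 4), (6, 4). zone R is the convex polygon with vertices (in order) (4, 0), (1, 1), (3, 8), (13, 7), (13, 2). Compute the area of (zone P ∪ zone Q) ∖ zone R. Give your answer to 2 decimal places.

70.35

|zone P ∪ zone Q| = 98.6208.
|(zone P ∪ zone Q) ∩ zone R| = 28.2691.
|(zone P ∪ zone Q) ∖ zone R| = 98.6208 − 28.2691 = 70.35.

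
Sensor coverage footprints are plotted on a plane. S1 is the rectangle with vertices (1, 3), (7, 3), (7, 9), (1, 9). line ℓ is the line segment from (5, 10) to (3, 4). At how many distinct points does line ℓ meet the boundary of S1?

The segment meets the boundary at (4.667,9).

1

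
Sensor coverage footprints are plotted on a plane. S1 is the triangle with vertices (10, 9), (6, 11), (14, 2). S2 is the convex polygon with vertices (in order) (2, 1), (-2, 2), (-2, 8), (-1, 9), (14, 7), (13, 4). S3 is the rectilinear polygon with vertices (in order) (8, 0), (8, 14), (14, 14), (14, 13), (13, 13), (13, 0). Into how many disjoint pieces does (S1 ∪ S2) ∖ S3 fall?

(S1 ∪ S2) ∖ S3 splits into 4 disjoint pieces (area 1.25, area 1.5667, area 0.3125, area 67.1909).

4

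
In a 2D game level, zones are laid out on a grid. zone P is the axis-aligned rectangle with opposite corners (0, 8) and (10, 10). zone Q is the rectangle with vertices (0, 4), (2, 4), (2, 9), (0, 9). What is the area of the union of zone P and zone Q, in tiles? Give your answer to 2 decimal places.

By inclusion–exclusion:
Individual areas: |zone P| = 20, |zone Q| = 10.
|zone P∩zone Q|: x∈[0,2], y∈[8,9] → 2·1 = 2.
|zone P ∪ zone Q| = 30 − 2 = 28.00.

28.00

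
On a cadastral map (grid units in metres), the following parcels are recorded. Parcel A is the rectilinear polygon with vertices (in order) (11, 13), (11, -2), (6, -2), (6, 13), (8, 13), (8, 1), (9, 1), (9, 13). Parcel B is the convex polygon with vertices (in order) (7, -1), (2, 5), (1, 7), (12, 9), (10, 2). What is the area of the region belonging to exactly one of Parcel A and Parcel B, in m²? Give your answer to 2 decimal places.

63.29

|Parcel A| = 63, |Parcel B| = 59.5, |Parcel A∩Parcel B| = 29.6045.
|Parcel A △ Parcel B| = |Parcel A| + |Parcel B| − 2·|Parcel A∩Parcel B| = 63 + 59.5 − 59.2091 = 63.29.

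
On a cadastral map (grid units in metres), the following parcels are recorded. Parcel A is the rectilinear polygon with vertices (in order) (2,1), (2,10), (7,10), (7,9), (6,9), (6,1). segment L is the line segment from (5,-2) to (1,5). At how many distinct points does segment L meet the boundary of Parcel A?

The segment meets the boundary at (2,3.25), (3.286,1).

2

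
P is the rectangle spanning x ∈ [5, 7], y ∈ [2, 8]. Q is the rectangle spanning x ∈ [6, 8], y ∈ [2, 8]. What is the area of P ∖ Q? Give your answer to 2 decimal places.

6.00

|P∩Q|: x∈[6,7], y∈[2,8] → 1·6 = 6.
|P| = 12.
|P ∖ Q| = |P| − |P∩Q| = 12 − 6 = 6.00.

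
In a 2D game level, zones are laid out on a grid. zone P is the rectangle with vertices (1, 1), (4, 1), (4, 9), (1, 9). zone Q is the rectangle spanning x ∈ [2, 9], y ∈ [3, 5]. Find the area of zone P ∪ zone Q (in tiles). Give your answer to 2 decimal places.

34.00

By inclusion–exclusion:
Individual areas: |zone P| = 24, |zone Q| = 14.
|zone P∩zone Q|: x∈[2,4], y∈[3,5] → 2·2 = 4.
|zone P ∪ zone Q| = 38 − 4 = 34.00.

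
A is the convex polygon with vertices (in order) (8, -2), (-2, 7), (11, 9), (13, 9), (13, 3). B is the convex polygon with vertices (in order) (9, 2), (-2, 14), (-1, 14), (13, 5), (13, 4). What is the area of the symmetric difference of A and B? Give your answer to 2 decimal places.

80.81

|A| = 94.5, |B| = 47, |A∩B| = 30.3447.
|A △ B| = |A| + |B| − 2·|A∩B| = 94.5 + 47 − 60.6893 = 80.81.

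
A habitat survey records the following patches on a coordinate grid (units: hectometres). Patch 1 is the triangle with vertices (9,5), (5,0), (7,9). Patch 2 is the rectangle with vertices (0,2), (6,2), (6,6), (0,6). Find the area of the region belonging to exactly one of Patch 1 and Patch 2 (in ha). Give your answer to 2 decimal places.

|Patch 1| = 13, |Patch 2| = 24, |Patch 1∩Patch 2| = 0.6944.
|Patch 1 △ Patch 2| = |Patch 1| + |Patch 2| − 2·|Patch 1∩Patch 2| = 13 + 24 − 1.3889 = 35.61.

35.61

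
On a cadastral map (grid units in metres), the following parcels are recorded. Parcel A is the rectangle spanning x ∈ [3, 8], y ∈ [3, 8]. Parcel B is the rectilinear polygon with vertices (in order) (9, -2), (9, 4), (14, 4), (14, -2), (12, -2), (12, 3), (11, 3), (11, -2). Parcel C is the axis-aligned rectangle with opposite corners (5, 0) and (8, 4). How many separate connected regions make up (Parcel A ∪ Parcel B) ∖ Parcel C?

(Parcel A ∪ Parcel B) ∖ Parcel C splits into 2 disjoint pieces (area 22, area 25).

2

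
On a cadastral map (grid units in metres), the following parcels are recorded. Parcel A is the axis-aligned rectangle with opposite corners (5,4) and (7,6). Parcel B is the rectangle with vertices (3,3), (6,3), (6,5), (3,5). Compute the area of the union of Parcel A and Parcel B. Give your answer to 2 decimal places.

By inclusion–exclusion:
Individual areas: |Parcel A| = 4, |Parcel B| = 6.
|Parcel A∩Parcel B|: x∈[5,6], y∈[4,5] → 1·1 = 1.
|Parcel A ∪ Parcel B| = 10 − 1 = 9.00.

9.00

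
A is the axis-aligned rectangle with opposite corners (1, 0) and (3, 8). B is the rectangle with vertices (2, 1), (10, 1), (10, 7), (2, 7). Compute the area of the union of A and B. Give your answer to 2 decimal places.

58.00

By inclusion–exclusion:
Individual areas: |A| = 16, |B| = 48.
|A∩B|: x∈[2,3], y∈[1,7] → 1·6 = 6.
|A ∪ B| = 64 − 6 = 58.00.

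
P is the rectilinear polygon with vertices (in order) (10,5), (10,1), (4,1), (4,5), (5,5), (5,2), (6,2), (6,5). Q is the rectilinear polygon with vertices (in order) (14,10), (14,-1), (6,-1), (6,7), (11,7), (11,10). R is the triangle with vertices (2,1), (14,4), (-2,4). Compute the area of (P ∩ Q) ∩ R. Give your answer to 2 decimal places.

6.00

The region (P ∩ Q) ∩ R is the polygon with vertices (6,4), (10,4), (10,3), (6,2).
By the shoelace formula its area is 6.00.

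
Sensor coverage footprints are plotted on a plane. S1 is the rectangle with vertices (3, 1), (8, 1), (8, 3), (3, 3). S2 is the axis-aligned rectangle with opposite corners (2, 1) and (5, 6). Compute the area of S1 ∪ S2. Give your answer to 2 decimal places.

21.00

By inclusion–exclusion:
Individual areas: |S1| = 10, |S2| = 15.
|S1∩S2|: x∈[3,5], y∈[1,3] → 2·2 = 4.
|S1 ∪ S2| = 25 − 4 = 21.00.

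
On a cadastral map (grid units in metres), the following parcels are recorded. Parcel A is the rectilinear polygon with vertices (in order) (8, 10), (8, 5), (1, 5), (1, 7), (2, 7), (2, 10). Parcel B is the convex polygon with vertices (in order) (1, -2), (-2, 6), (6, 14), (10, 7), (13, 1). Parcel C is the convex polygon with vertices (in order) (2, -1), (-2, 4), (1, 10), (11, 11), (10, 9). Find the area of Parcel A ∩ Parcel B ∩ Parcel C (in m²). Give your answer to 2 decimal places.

31.10

The intersection is the polygon with vertices (1,5), (1,7), (2,7), (2,10), (8,10), (8,6.5), (6.8,5).
By the shoelace formula its area is 31.10.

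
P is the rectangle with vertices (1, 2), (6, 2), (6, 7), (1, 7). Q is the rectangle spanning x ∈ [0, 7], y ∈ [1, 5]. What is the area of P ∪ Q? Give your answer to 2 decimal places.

By inclusion–exclusion:
Individual areas: |P| = 25, |Q| = 28.
|P∩Q|: x∈[1,6], y∈[2,5] → 5·3 = 15.
|P ∪ Q| = 53 − 15 = 38.00.

38.00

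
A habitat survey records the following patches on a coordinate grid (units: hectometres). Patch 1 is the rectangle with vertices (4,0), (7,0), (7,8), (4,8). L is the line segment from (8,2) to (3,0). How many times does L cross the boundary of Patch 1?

The segment meets the boundary at (4,0.4), (7,1.6).

2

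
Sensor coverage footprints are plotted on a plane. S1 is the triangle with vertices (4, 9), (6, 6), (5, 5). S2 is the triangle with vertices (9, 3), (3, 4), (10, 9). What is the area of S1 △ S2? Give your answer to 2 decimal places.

|S1| = 2.5, |S2| = 18.5, |S1∩S2| = 0.3006.
|S1 △ S2| = |S1| + |S2| − 2·|S1∩S2| = 2.5 + 18.5 − 0.6012 = 20.40.

20.40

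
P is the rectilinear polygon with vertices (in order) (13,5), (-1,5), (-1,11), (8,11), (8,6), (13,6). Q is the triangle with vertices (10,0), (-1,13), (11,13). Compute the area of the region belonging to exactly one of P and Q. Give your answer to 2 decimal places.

74.92

|P| = 59, |Q| = 78, |P∩Q| = 31.0385.
|P △ Q| = |P| + |Q| − 2·|P∩Q| = 59 + 78 − 62.0769 = 74.92.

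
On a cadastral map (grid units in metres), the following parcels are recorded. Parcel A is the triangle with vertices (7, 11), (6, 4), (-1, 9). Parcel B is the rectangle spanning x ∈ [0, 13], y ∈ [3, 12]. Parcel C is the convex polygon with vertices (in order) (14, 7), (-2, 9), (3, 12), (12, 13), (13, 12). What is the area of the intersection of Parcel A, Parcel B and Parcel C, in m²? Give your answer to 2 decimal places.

The intersection is the polygon with vertices (0,9.25), (7,11), (6.561,7.93), (0,8.75).
By the shoelace formula its area is 12.00.

12.00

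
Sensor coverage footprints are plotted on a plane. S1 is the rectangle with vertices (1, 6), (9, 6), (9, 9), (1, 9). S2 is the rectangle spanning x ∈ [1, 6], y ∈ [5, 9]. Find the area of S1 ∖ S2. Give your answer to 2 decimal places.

|S1∩S2|: x∈[1,6], y∈[6,9] → 5·3 = 15.
|S1| = 24.
|S1 ∖ S2| = |S1| − |S1∩S2| = 24 − 15 = 9.00.

9.00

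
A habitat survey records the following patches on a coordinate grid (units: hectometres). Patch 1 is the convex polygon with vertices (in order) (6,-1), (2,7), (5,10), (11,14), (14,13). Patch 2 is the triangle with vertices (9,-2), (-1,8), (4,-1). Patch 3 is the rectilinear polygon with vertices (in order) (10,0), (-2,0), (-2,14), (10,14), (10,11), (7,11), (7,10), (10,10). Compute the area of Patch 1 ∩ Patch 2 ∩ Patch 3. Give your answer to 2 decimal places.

The intersection is the polygon with vertices (6.727,0.273), (6.571,0), (5.5,0), (4,3).
By the shoelace formula its area is 2.19.

2.19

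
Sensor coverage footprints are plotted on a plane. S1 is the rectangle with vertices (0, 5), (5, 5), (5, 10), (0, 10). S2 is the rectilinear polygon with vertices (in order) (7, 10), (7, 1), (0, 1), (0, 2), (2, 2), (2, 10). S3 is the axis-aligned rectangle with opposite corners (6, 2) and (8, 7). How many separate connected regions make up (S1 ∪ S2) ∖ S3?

1

(S1 ∪ S2) ∖ S3 is a single connected region.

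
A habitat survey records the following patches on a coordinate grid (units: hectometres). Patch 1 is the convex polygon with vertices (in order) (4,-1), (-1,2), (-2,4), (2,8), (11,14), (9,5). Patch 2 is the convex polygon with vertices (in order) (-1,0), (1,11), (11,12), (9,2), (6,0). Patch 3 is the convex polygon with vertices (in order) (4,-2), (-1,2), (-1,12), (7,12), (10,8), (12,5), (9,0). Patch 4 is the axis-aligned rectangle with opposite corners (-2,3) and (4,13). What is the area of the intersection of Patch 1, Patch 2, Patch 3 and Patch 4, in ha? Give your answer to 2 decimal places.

The intersection is the polygon with vertices (2,8), (4,9.333), (4,3), (-0.455,3), (0.111,6.111).
By the shoelace formula its area is 19.87.

19.87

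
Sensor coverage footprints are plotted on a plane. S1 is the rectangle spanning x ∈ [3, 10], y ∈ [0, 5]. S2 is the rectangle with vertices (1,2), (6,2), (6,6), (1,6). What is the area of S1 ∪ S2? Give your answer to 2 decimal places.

46.00

By inclusion–exclusion:
Individual areas: |S1| = 35, |S2| = 20.
|S1∩S2|: x∈[3,6], y∈[2,5] → 3·3 = 9.
|S1 ∪ S2| = 55 − 9 = 46.00.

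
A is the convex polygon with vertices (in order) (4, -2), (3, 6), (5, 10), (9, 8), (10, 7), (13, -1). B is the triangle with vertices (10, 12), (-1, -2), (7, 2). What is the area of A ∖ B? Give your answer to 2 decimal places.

|A| = 80, |A∩B| = 23.0866.
|A ∖ B| = |A| − |A∩B| = 80 − 23.0866 = 56.91.

56.91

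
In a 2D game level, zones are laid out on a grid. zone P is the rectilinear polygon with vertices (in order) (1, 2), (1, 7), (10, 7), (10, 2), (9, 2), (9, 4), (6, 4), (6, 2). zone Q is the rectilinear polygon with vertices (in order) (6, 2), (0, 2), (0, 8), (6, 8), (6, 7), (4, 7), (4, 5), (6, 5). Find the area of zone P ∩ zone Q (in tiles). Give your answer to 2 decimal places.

21.00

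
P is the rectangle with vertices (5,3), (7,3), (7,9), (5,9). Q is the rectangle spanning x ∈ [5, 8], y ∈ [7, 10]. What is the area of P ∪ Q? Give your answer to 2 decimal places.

17.00

By inclusion–exclusion:
Individual areas: |P| = 12, |Q| = 9.
|P∩Q|: x∈[5,7], y∈[7,9] → 2·2 = 4.
|P ∪ Q| = 21 − 4 = 17.00.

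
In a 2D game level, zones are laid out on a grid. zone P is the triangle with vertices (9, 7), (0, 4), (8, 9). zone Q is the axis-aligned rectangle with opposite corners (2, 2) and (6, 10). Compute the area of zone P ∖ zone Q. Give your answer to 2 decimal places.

|zone P| = 10.5, |zone P∩zone Q| = 4.6667.
|zone P ∖ zone Q| = |zone P| − |zone P∩zone Q| = 10.5 − 4.6667 = 5.83.

5.83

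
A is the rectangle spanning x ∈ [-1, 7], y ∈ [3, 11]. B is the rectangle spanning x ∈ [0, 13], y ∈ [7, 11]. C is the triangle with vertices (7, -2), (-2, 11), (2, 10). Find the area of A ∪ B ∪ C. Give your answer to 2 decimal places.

By inclusion–exclusion:
Individual areas: |A| = 64, |B| = 52, |C| = 21.5.
|A∩B|: x∈[0,7], y∈[7,11] → 7·4 = 28.
|A∩C| = 17.4573.
|B∩C| = 7.9476.
|A∩B∩C| = 7.9476.
|A ∪ B ∪ C| = 137.5 − 53.4049 + 7.9476 = 92.04.

92.04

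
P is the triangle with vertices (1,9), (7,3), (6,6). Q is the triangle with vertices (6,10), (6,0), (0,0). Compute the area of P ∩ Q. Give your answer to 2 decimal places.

The intersection is the polygon with vertices (3.75,6.25), (4.235,7.059), (6,6), (6,4).
By the shoelace formula its area is 3.22.

3.22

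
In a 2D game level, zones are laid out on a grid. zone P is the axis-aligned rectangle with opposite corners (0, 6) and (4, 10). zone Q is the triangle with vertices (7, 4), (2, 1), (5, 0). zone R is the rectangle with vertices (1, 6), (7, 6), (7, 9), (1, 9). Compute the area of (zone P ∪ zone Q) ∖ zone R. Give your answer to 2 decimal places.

14.00

|zone P ∪ zone Q| = 23.
|(zone P ∪ zone Q) ∩ zone R| = 9.
|(zone P ∪ zone Q) ∖ zone R| = 23 − 9 = 14.00.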